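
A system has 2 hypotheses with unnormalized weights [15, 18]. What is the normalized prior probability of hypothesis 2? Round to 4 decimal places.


The normalized prior is the weight divided by the total.
Total weight = 33
P(H2) = 18 / 33 = 0.5455

0.5455


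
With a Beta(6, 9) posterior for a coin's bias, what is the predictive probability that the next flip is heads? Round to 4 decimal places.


The predictive probability equals the posterior mean.
P(next = heads) = alpha / (alpha + beta)
= 6 / 15 = 0.4

0.4


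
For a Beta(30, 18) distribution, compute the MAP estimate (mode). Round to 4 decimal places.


MAP = mode = (a-1)/(a+b-2)
= (30-1)/(30+18-2)
= 29/46 = 0.6304

0.6304


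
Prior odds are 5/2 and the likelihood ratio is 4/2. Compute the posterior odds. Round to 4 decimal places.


Posterior odds = prior odds * likelihood ratio
= (5/2) * (4/2)
= 20 / 4
= 5.0

5.0


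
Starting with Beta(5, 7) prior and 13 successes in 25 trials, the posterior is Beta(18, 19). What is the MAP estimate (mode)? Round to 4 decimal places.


The mode of Beta(a, b) when a > 1 and b > 1 is (a-1)/(a+b-2)
= (18 - 1) / (18 + 19 - 2)
= 17 / 35
= 0.4857

0.4857


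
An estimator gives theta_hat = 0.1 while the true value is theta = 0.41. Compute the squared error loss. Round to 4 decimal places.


The squared error loss is (theta_hat - theta)^2
= (0.1 - 0.41)^2
= (-0.31)^2 = 0.0961

0.0961


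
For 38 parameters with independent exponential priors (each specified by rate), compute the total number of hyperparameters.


A exponential prior has 1 hyperparameter per parameter.
Total = 38 * 1 = 38

38


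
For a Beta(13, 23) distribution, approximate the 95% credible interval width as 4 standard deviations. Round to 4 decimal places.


Variance of Beta(a,b) = ab / ((a+b)^2 * (a+b+1))
= 13*23 / ((36)^2 * 37)
= 0.0062
SD = sqrt(0.0062) = 0.079
Width = 4 * SD = 0.3159

0.3159


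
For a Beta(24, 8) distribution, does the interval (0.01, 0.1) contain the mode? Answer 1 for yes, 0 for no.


Mode of Beta(a,b) = (a-1)/(a+b-2)
= (24-1)/(24+8-2) = 0.7667
Check: 0.01 <= 0.7667 <= 0.1?
Result: 0

0


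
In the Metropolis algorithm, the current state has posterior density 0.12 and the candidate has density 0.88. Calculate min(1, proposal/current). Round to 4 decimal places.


Ratio = 0.88/0.12 = 7.3333
Acceptance probability = min(1, 7.3333)
= 1.0

1.0


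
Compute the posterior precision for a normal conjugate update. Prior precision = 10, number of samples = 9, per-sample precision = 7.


tau_post = tau_0 + n * tau
= 10 + 9 * 7 = 73

73


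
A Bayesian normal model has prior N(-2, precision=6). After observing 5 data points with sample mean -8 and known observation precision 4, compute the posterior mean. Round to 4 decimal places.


Posterior mean = (prior_precision * prior_mean + n * data_precision * data_mean) / (prior_precision + n * data_precision)
Numerator = 6*-2 + 5*4*-8 = -172
Denominator = 6 + 5*4 = 26
Posterior mean = -6.6154

-6.6154


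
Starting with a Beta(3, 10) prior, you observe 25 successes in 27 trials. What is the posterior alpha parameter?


For a Beta-Binomial conjugate model:
Posterior alpha = prior alpha + number of successes
= 3 + 25 = 28

28


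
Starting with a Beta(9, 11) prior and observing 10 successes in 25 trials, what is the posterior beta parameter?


Posterior beta = prior beta + failures
Failures = 25 - 10 = 15
beta_post = 11 + 15 = 26

26


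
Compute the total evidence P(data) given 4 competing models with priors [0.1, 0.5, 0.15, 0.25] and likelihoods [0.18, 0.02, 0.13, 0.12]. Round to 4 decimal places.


Marginal likelihood = sum P(model_i) * P(data|model_i)
Model 1: 0.1 * 0.18 = 0.018
Model 2: 0.5 * 0.02 = 0.01
Model 3: 0.15 * 0.13 = 0.0195
Model 4: 0.25 * 0.12 = 0.03
Total = 0.0775

0.0775


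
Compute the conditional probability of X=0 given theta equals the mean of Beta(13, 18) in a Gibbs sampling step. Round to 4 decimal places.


Mean of Beta(13, 18) = 0.4194
P(X=0 | theta=0.4194) = 0.5806

0.5806


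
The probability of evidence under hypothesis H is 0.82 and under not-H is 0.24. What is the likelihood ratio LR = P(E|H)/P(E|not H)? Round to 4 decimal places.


LR = 0.82 / 0.24
= 3.4167

3.4167


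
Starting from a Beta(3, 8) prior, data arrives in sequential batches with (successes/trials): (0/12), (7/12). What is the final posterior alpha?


In sequential Bayesian updating, we sum all successes.
Total successes = 7
Final alpha = 3 + 7 = 10

10


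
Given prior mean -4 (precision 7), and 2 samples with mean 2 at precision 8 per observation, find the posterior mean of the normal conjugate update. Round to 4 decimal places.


The posterior mean is a precision-weighted average of prior and data.
Post. prec. = 7 + 16 = 23
Post. mean = (-28 + 32)/23 = 4/23 = 0.1739

0.1739


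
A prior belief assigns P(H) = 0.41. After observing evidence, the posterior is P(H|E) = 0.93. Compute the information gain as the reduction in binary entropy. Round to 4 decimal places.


H(prior) = -0.41*log2(0.41) - 0.59*log2(0.59)
= 0.9765
H(post) = -0.93*log2(0.93) - 0.07*log2(0.07)
= 0.3659
IG = 0.9765 - 0.3659 = 0.6106

0.6106


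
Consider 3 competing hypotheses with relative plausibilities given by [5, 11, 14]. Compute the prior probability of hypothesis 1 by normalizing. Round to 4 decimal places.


Sum of weights = 5 + 11 + 14 = 30
Normalized prior for H1 = 5 / 30
= 0.1667

0.1667


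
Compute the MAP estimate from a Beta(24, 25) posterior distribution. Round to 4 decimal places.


MAP = mode of Beta distribution
= (alpha - 1)/(alpha + beta - 2)
= (24-1)/(24+25-2)
= 23/47 = 0.4894

0.4894


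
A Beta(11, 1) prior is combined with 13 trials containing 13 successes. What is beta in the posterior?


In conjugate updating:
beta_posterior = beta_prior + (n - k)
= 1 + (13 - 13)
= 1 + 0 = 1

1


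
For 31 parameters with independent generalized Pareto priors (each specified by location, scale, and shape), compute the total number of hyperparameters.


A generalized Pareto prior has 3 hyperparameters per parameter.
Total = 31 * 3 = 93

93


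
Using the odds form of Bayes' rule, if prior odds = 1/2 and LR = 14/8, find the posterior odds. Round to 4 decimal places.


Bayes' rule in odds form: posterior odds = prior odds * LR
= (1 * 14) / (2 * 8)
= 14/16 = 0.875

0.875


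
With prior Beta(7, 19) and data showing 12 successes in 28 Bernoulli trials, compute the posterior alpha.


Conjugate update: alpha_posterior = alpha_prior + k
= 7 + 12 = 19

19


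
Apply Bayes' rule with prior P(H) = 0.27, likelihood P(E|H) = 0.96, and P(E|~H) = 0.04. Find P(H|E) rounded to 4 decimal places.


Step 1: Compute marginal P(E) = P(E|H)P(H) + P(E|~H)P(~H)
= 0.96*0.27 + 0.04*0.73 = 0.2884
Step 2: P(H|E) = P(E|H)P(H)/P(E) = 0.2592/0.2884
= 0.8988

0.8988


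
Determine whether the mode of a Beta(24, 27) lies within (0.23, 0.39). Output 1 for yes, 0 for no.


First find the mode: (a-1)/(a+b-2) = 0.4694
Is 0.4694 in (0.23, 0.39)? 0

0


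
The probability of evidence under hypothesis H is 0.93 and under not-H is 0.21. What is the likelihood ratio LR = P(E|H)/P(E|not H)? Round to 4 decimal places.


LR = 0.93 / 0.21
= 4.4286

4.4286


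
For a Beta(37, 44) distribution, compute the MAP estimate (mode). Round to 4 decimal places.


MAP = mode = (a-1)/(a+b-2)
= (37-1)/(37+44-2)
= 36/79 = 0.4557

0.4557


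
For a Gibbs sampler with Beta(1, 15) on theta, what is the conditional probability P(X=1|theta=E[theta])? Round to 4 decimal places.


E[theta] = 1/(1+15) = 0.0625
P(X=1|theta) = theta = 0.0625

0.0625


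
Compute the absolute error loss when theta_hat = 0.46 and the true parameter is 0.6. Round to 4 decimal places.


L = |theta_hat - theta_true|
= |0.46 - 0.6| = 0.14

0.14


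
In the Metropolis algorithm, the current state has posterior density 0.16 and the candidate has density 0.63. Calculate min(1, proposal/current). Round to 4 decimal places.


Ratio = 0.63/0.16 = 3.9375
Acceptance probability = min(1, 3.9375)
= 1.0

1.0


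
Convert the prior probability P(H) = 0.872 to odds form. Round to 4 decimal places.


P(not H) = 1 - 0.872 = 0.128
Odds = 0.872 / 0.128 = 6.8125

6.8125


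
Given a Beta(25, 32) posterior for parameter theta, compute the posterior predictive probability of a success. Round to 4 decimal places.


For a Beta-Bernoulli model, the predictive probability is the mean:
P(success) = 25/(25+32) = 25/57 = 0.4386

0.4386


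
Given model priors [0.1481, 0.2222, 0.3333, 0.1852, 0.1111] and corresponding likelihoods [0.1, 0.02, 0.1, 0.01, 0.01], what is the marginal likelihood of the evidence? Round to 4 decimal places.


P(E) = sum_i P(M_i) P(E|M_i)
= 0.0148 + 0.0044 + 0.0333 + 0.0019 + 0.0011
= 0.0555

0.0555


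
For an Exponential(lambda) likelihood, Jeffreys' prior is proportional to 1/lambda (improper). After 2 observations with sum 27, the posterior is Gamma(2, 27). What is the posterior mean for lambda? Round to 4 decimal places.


Posterior = Gamma(n, sum_x) = Gamma(2, 27)
Posterior mean = shape/rate = 2/27
= 0.0741

0.0741


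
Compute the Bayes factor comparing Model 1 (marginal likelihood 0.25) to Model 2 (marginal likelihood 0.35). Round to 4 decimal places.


BF12 = marginal likelihood of M1 / marginal likelihood of M2
= 0.25/0.35
= 0.7143

0.7143


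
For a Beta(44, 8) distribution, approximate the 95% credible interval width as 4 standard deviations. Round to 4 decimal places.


Variance of Beta(a,b) = ab / ((a+b)^2 * (a+b+1))
= 44*8 / ((52)^2 * 53)
= 0.0025
SD = sqrt(0.0025) = 0.0496
Width = 4 * SD = 0.1982

0.1982


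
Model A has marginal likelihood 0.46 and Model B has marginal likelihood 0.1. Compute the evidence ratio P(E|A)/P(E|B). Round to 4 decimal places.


Evidence ratio = P(E|A) / P(E|B)
= 0.46 / 0.1
= 4.6

4.6


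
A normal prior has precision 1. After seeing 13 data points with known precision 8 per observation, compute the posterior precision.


In the conjugate normal model, precisions add:
tau_posterior = tau_prior + n * tau_data
= 1 + 13*8 = 105

105


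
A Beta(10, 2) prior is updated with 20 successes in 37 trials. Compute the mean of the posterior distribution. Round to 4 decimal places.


After update: Beta(30, 19)
Mean = 30 / (30 + 19) = 30 / 49
= 0.6122

0.6122


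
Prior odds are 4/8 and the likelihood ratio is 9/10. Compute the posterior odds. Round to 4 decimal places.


Posterior odds = prior odds * likelihood ratio
= (4/8) * (9/10)
= 36 / 80
= 0.45

0.45


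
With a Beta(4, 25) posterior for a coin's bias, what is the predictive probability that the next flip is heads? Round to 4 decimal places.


The predictive probability equals the posterior mean.
P(next = heads) = alpha / (alpha + beta)
= 4 / 29 = 0.1379

0.1379


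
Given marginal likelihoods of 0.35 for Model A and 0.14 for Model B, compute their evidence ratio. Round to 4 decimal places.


Ratio = ML(A) / ML(B) = 0.35/0.14
= 2.5

2.5


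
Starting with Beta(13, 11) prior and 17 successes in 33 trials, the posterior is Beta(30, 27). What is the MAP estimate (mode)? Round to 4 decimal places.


The mode of Beta(a, b) when a > 1 and b > 1 is (a-1)/(a+b-2)
= (30 - 1) / (30 + 27 - 2)
= 29 / 55
= 0.5273

0.5273


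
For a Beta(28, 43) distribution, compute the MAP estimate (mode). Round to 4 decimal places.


MAP = mode = (a-1)/(a+b-2)
= (28-1)/(28+43-2)
= 27/69 = 0.3913

0.3913


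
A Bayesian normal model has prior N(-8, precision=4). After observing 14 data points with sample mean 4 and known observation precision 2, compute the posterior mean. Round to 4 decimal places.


Posterior mean = (prior_precision * prior_mean + n * data_precision * data_mean) / (prior_precision + n * data_precision)
Numerator = 4*-8 + 14*2*4 = 80
Denominator = 4 + 14*2 = 32
Posterior mean = 2.5

2.5


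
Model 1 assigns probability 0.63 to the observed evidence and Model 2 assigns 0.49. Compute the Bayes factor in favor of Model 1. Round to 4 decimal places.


BF = P(data|M1) / P(data|M2)
= 0.63 / 0.49 = 1.2857

1.2857


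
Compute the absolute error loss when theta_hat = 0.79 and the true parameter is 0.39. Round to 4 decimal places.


L = |theta_hat - theta_true|
= |0.79 - 0.39| = 0.4

0.4


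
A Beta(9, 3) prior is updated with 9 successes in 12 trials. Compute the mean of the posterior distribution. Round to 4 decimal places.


After update: Beta(18, 6)
Mean = 18 / (18 + 6) = 18 / 24
= 0.75

0.75


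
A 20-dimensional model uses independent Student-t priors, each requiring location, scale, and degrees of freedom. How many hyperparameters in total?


Per parameter: 3 (location, scale, and degrees of freedom).
Total = 20 * 3 = 60

60


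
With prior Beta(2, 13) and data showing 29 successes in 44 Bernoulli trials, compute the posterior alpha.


Conjugate update: alpha_posterior = alpha_prior + k
= 2 + 29 = 31

31


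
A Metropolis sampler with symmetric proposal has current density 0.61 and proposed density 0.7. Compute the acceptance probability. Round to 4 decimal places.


For symmetric proposals, acceptance = min(1, pi(x*)/pi(x))
= min(1, 0.7/0.61)
= min(1, 1.1475) = 1.0

1.0


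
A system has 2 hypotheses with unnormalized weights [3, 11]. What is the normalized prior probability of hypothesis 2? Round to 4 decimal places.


The normalized prior is the weight divided by the total.
Total weight = 14
P(H2) = 11 / 14 = 0.7857

0.7857


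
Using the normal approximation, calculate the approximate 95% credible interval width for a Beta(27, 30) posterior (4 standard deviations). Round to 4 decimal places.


Var(Beta) = 27*30/(57^2 * 58) = 0.0043
SD = 0.0656
Width ~ 4*SD = 0.2622

0.2622


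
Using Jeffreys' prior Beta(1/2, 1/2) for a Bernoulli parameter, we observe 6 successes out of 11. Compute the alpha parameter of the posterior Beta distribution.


Conjugate update: Beta(0.5 + k, 0.5 + n - k).
k = 6, n - k = 5
Posterior alpha = 0.5 + k = 0.5 + 6 = 6.5

6.5


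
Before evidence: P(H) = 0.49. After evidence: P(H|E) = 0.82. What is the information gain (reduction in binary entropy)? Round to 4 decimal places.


Prior entropy = 0.9997
Posterior entropy = 0.6801
Information gain = 0.9997 - 0.6801 = 0.3196

0.3196


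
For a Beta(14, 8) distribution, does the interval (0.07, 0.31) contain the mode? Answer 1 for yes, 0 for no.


Mode of Beta(a,b) = (a-1)/(a+b-2)
= (14-1)/(14+8-2) = 0.65
Check: 0.07 <= 0.65 <= 0.31?
Result: 0

0


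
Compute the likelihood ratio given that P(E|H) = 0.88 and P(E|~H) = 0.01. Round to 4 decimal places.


LR = P(E|H) / P(E|~H)
= 0.88 / 0.01 = 88.0

88.0


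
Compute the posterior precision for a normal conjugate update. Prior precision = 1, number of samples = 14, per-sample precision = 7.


tau_post = tau_0 + n * tau
= 1 + 14 * 7 = 99

99


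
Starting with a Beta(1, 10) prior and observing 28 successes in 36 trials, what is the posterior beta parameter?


Posterior beta = prior beta + failures
Failures = 36 - 28 = 8
beta_post = 10 + 8 = 18

18


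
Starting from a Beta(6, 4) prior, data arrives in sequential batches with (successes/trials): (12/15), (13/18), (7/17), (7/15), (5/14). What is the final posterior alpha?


In sequential Bayesian updating, we sum all successes.
Total successes = 44
Final alpha = 6 + 44 = 50

50


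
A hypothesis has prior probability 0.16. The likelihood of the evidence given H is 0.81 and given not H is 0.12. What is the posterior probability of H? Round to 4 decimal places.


Using Bayes' theorem:
P(E) = 0.16 * 0.81 + 0.84 * 0.12
P(E) = 0.2304
P(H|E) = (0.16 * 0.81) / 0.2304 = 0.5625

0.5625


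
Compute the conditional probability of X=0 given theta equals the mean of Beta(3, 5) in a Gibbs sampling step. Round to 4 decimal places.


Mean of Beta(3, 5) = 0.375
P(X=0 | theta=0.375) = 0.625

0.625


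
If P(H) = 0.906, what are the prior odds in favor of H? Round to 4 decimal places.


Prior odds = P(H) / (1 - P(H))
= 0.906 / 0.094
= 9.6383

9.6383


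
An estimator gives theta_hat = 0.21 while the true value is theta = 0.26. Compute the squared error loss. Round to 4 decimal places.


The squared error loss is (theta_hat - theta)^2
= (0.21 - 0.26)^2
= (-0.05)^2 = 0.0025

0.0025


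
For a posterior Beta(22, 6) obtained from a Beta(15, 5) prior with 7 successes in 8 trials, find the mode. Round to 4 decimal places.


Mode = (alpha - 1) / (alpha + beta - 2)
= 21 / 26
= 0.8077

0.8077


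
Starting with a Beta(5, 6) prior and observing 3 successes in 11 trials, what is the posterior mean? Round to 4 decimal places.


Posterior parameters: alpha = 5 + 3 = 8
beta = 6 + 8 = 14
Posterior mean = alpha / (alpha + beta) = 8 / 22
= 0.3636

0.3636


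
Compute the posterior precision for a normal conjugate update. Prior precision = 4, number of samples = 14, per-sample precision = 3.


tau_post = tau_0 + n * tau
= 4 + 14 * 3 = 46

46


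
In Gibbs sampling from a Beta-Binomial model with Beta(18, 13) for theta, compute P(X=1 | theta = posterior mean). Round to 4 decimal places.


Posterior mean = alpha/(alpha+beta) = 18/31 = 0.5806
P(X=1|theta=mean) = theta = 0.5806

0.5806


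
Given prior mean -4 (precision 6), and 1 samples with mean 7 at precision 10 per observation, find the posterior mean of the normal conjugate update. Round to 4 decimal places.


The posterior mean is a precision-weighted average of prior and data.
Post. prec. = 6 + 10 = 16
Post. mean = (-24 + 70)/16 = 46/16 = 2.875

2.875


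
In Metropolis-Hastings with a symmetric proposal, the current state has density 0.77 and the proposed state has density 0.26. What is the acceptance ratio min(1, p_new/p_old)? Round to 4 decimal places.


Ratio = p_new / p_old = 0.26 / 0.77 = 0.3377
Acceptance = min(1, 0.3377) = 0.3377

0.3377


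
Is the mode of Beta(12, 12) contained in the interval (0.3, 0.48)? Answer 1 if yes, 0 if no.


Mode = (a-1)/(a+b-2) = 11/22 = 0.5
Interval: (0.3, 0.48)
Contains mode? 0

0


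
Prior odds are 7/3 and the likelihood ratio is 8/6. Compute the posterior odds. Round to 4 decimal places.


Posterior odds = prior odds * likelihood ratio
= (7/3) * (8/6)
= 56 / 18
= 3.1111

3.1111


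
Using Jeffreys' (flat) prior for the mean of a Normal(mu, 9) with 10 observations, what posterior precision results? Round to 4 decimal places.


Flat prior means prior precision is 0.
Posterior precision = n / sigma^2 = 10/9 = 1.1111

1.1111


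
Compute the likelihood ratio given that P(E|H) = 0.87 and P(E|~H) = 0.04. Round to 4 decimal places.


LR = P(E|H) / P(E|~H)
= 0.87 / 0.04 = 21.75

21.75


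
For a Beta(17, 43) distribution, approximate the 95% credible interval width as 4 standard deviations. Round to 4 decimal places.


Variance of Beta(a,b) = ab / ((a+b)^2 * (a+b+1))
= 17*43 / ((60)^2 * 61)
= 0.0033
SD = sqrt(0.0033) = 0.0577
Width = 4 * SD = 0.2308

0.2308


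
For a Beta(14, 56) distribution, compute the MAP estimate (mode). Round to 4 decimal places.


MAP = mode = (a-1)/(a+b-2)
= (14-1)/(14+56-2)
= 13/68 = 0.1912

0.1912


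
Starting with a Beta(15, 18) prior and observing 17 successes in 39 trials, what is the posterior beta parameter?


Posterior beta = prior beta + failures
Failures = 39 - 17 = 22
beta_post = 18 + 22 = 40

40


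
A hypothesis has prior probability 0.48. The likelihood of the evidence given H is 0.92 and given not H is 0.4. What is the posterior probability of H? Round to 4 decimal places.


Using Bayes' theorem:
P(E) = 0.48 * 0.92 + 0.52 * 0.4
P(E) = 0.6496
P(H|E) = (0.48 * 0.92) / 0.6496 = 0.6798

0.6798


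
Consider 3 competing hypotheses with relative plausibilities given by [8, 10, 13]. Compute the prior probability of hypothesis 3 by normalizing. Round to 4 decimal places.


Sum of weights = 8 + 10 + 13 = 31
Normalized prior for H3 = 13 / 31
= 0.4194

0.4194


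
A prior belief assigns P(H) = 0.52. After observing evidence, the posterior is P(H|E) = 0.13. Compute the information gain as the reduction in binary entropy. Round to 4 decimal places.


H(prior) = -0.52*log2(0.52) - 0.48*log2(0.48)
= 0.9988
H(post) = -0.13*log2(0.13) - 0.87*log2(0.87)
= 0.5574
IG = 0.9988 - 0.5574 = 0.4414

0.4414


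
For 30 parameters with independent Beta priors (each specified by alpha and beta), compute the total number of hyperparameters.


A Beta prior has 2 hyperparameters per parameter.
Total = 30 * 2 = 60

60


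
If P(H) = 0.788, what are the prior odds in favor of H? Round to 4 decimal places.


Prior odds = P(H) / (1 - P(H))
= 0.788 / 0.212
= 3.717

3.717


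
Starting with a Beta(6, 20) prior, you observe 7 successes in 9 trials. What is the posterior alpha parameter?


For a Beta-Binomial conjugate model:
Posterior alpha = prior alpha + number of successes
= 6 + 7 = 13

13


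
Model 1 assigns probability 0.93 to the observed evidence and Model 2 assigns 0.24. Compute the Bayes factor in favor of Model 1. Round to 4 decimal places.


BF = P(data|M1) / P(data|M2)
= 0.93 / 0.24 = 3.875

3.875


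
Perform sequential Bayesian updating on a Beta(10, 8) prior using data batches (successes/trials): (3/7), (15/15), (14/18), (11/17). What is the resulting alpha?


Accumulate successes: 43
Posterior alpha = prior alpha + sum of successes
= 10 + 43 = 53

53


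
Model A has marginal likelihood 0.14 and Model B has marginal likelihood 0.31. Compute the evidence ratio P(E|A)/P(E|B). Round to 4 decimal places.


Evidence ratio = P(E|A) / P(E|B)
= 0.14 / 0.31
= 0.4516

0.4516


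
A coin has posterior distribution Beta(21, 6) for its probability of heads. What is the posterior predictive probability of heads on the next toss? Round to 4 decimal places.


Posterior predictive = E[theta] = alpha/(alpha+beta)
= 21/27
= 0.7778

0.7778


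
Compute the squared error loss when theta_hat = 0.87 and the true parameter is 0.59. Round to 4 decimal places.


L = (theta_hat - theta_true)^2
= (0.87 - 0.59)^2
= 0.28^2 = 0.0784

0.0784


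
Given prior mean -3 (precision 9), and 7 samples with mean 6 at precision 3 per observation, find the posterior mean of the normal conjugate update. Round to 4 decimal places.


The posterior mean is a precision-weighted average of prior and data.
Post. prec. = 9 + 21 = 30
Post. mean = (-27 + 126)/30 = 99/30 = 3.3

3.3


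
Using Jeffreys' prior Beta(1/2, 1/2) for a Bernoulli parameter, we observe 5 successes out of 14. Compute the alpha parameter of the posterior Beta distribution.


Conjugate update: Beta(0.5 + k, 0.5 + n - k).
k = 5, n - k = 9
Posterior alpha = 0.5 + k = 0.5 + 5 = 5.5

5.5


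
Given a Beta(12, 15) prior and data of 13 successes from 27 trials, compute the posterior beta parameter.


Number of failures = 27 - 13 = 14
Posterior beta = 15 + 14 = 29

29


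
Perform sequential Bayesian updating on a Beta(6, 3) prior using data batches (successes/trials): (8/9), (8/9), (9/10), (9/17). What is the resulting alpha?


Accumulate successes: 34
Posterior alpha = prior alpha + sum of successes
= 6 + 34 = 40

40


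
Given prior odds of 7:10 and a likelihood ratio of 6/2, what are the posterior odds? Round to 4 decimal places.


Posterior odds = prior odds * LR
Prior odds = 7/10 = 0.7
LR = 6/2 = 3.0
Posterior odds = 0.7 * 3.0 = 2.1

2.1


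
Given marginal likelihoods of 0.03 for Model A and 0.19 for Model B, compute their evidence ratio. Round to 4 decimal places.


Ratio = ML(A) / ML(B) = 0.03/0.19
= 0.1579

0.1579


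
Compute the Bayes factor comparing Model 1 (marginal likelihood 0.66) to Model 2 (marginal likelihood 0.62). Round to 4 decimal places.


BF12 = marginal likelihood of M1 / marginal likelihood of M2
= 0.66/0.62
= 1.0645

1.0645


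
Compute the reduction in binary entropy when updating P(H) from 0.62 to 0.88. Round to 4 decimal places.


H_before = -p*log2(p) - (1-p)*log2(1-p) for p=0.62: 0.958
H_after for p=0.88: 0.5294
Reduction = 0.958 - 0.5294 = 0.4287

0.4287


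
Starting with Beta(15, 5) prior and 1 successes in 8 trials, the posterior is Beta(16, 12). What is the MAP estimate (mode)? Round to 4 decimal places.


The mode of Beta(a, b) when a > 1 and b > 1 is (a-1)/(a+b-2)
= (16 - 1) / (16 + 12 - 2)
= 15 / 26
= 0.5769

0.5769


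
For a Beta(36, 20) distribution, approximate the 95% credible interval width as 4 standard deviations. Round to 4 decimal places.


Variance of Beta(a,b) = ab / ((a+b)^2 * (a+b+1))
= 36*20 / ((56)^2 * 57)
= 0.004
SD = sqrt(0.004) = 0.0635
Width = 4 * SD = 0.2539

0.2539


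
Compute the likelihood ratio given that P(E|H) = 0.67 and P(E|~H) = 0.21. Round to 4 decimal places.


LR = P(E|H) / P(E|~H)
= 0.67 / 0.21 = 3.1905

3.1905


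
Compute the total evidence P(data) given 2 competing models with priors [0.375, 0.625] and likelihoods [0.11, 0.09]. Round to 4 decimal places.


Marginal likelihood = sum P(model_i) * P(data|model_i)
Model 1: 0.375 * 0.11 = 0.0413
Model 2: 0.625 * 0.09 = 0.0562
Total = 0.0975

0.0975


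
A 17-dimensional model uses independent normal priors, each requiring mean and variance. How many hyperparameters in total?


Per parameter: 2 (mean and variance).
Total = 17 * 2 = 34

34


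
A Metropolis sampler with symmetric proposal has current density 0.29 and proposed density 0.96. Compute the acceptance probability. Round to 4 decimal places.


For symmetric proposals, acceptance = min(1, pi(x*)/pi(x))
= min(1, 0.96/0.29)
= min(1, 3.3103) = 1.0

1.0


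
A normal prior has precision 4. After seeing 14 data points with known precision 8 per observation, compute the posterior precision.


In the conjugate normal model, precisions add:
tau_posterior = tau_prior + n * tau_data
= 4 + 14*8 = 116

116


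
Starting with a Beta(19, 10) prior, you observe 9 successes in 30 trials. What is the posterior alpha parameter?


For a Beta-Binomial conjugate model:
Posterior alpha = prior alpha + number of successes
= 19 + 9 = 28

28


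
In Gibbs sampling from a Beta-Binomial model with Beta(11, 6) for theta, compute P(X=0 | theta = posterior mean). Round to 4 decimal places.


Posterior mean = alpha/(alpha+beta) = 11/17 = 0.6471
P(X=0|theta=mean) = 1 - theta = 0.3529

0.3529


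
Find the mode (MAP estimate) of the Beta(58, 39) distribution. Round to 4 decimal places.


For Beta(a,b) with a,b > 1:
Mode = (a-1)/(a+b-2) = (58-1)/(97-2)
= 57/95 = 0.6

0.6


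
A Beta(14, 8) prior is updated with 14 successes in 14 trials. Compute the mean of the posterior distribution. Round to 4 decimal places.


After update: Beta(28, 8)
Mean = 28 / (28 + 8) = 28 / 36
= 0.7778

0.7778


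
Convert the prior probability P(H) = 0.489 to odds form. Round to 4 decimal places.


P(not H) = 1 - 0.489 = 0.511
Odds = 0.489 / 0.511 = 0.9569

0.9569


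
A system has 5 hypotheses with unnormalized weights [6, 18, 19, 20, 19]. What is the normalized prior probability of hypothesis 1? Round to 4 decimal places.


The normalized prior is the weight divided by the total.
Total weight = 82
P(H1) = 6 / 82 = 0.0732

0.0732


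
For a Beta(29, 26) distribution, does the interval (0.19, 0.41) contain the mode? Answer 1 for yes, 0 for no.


Mode of Beta(a,b) = (a-1)/(a+b-2)
= (29-1)/(29+26-2) = 0.5283
Check: 0.19 <= 0.5283 <= 0.41?
Result: 0

0


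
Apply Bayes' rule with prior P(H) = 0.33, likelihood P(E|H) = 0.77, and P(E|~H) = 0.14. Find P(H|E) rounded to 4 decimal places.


Step 1: Compute marginal P(E) = P(E|H)P(H) + P(E|~H)P(~H)
= 0.77*0.33 + 0.14*0.67 = 0.3479
Step 2: P(H|E) = P(E|H)P(H)/P(E) = 0.2541/0.3479
= 0.7304

0.7304


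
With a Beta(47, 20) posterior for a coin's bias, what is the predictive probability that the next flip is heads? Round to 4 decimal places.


The predictive probability equals the posterior mean.
P(next = heads) = alpha / (alpha + beta)
= 47 / 67 = 0.7015

0.7015


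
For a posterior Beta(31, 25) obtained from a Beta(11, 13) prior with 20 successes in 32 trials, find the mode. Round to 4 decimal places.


Mode = (alpha - 1) / (alpha + beta - 2)
= 30 / 54
= 0.5556

0.5556


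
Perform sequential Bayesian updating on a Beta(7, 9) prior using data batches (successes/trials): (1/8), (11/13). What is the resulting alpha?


Accumulate successes: 12
Posterior alpha = prior alpha + sum of successes
= 7 + 12 = 19

19


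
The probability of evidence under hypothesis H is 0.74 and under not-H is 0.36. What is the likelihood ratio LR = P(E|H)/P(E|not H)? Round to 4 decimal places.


LR = 0.74 / 0.36
= 2.0556

2.0556


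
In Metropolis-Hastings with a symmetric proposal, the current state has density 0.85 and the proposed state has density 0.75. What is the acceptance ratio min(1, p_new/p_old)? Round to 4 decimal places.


Ratio = p_new / p_old = 0.75 / 0.85 = 0.8824
Acceptance = min(1, 0.8824) = 0.8824

0.8824


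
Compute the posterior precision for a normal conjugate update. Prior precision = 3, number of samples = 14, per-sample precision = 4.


tau_post = tau_0 + n * tau
= 3 + 14 * 4 = 59

59


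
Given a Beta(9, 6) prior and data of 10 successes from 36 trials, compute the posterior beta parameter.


Number of failures = 36 - 10 = 26
Posterior beta = 6 + 26 = 32

32


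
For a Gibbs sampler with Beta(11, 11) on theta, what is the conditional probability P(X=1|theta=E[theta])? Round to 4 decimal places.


E[theta] = 11/(11+11) = 0.5
P(X=1|theta) = theta = 0.5

0.5


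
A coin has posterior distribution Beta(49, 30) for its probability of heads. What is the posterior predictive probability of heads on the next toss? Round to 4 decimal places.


Posterior predictive = E[theta] = alpha/(alpha+beta)
= 49/79
= 0.6203

0.6203


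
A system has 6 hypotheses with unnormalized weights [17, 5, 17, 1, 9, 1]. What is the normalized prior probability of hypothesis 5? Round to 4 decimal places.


The normalized prior is the weight divided by the total.
Total weight = 50
P(H5) = 9 / 50 = 0.18

0.18


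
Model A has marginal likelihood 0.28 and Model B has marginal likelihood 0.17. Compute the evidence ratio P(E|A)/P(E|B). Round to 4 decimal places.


Evidence ratio = P(E|A) / P(E|B)
= 0.28 / 0.17
= 1.6471

1.6471


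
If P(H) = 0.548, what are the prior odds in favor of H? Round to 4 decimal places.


Prior odds = P(H) / (1 - P(H))
= 0.548 / 0.452
= 1.2124

1.2124


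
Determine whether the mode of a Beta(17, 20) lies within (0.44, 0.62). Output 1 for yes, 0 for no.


First find the mode: (a-1)/(a+b-2) = 0.4571
Is 0.4571 in (0.44, 0.62)? 1

1


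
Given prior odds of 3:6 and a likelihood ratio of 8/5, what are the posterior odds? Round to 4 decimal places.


Posterior odds = prior odds * LR
Prior odds = 3/6 = 0.5
LR = 8/5 = 1.6
Posterior odds = 0.5 * 1.6 = 0.8

0.8


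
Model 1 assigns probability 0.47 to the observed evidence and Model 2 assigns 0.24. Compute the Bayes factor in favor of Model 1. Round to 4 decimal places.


BF = P(data|M1) / P(data|M2)
= 0.47 / 0.24 = 1.9583

1.9583


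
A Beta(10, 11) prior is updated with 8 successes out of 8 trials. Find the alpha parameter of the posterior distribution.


In the Beta-Binomial conjugate update:
alpha_post = alpha_prior + successes
= 10 + 8
= 18

18


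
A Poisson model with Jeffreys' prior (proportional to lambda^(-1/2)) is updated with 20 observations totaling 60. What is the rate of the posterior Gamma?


Posterior = Gamma(0.5 + S, n)
= Gamma(0.5 + 60, 20)
Posterior rate = 0 + n = 20

20.0


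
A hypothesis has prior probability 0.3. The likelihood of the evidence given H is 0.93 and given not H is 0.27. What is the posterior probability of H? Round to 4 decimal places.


Using Bayes' theorem:
P(E) = 0.3 * 0.93 + 0.7 * 0.27
P(E) = 0.468
P(H|E) = (0.3 * 0.93) / 0.468 = 0.5962

0.5962


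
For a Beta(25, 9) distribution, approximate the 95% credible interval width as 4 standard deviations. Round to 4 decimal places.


Variance of Beta(a,b) = ab / ((a+b)^2 * (a+b+1))
= 25*9 / ((34)^2 * 35)
= 0.0056
SD = sqrt(0.0056) = 0.0746
Width = 4 * SD = 0.2983

0.2983


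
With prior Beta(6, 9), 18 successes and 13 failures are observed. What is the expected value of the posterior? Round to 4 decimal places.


Posterior = Beta(24, 22)
E[theta] = alpha/(alpha+beta)
= 24/46 = 0.5217

0.5217


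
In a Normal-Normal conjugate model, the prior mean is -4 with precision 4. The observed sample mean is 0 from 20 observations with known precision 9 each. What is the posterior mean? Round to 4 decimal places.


Posterior precision = tau0 + n*tau = 4 + 20*9 = 184
Posterior mean = (tau0*mu0 + n*tau*xbar) / posterior_precision
= (4*-4 + 20*9*0) / 184
= -16 / 184 = -0.087

-0.087


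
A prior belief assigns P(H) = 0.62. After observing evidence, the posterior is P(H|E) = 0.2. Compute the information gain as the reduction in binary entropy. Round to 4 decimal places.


H(prior) = -0.62*log2(0.62) - 0.38*log2(0.38)
= 0.958
H(post) = -0.2*log2(0.2) - 0.8*log2(0.8)
= 0.7219
IG = 0.958 - 0.7219 = 0.2361

0.2361


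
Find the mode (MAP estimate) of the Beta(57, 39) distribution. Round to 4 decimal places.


For Beta(a,b) with a,b > 1:
Mode = (a-1)/(a+b-2) = (57-1)/(96-2)
= 56/94 = 0.5957

0.5957


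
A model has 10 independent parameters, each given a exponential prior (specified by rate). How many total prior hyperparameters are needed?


Each exponential prior needs 1 hyperparameter (rate).
Total = 1 * 10 = 10

10


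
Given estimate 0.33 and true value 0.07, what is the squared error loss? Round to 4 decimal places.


Squared error = (estimate - true)^2
Difference = 0.26
Loss = 0.26^2 = 0.0676

0.0676


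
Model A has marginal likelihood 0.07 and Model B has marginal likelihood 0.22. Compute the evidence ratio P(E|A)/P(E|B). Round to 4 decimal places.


Evidence ratio = P(E|A) / P(E|B)
= 0.07 / 0.22
= 0.3182

0.3182


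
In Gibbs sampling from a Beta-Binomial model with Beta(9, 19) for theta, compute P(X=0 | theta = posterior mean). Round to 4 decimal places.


Posterior mean = alpha/(alpha+beta) = 9/28 = 0.3214
P(X=0|theta=mean) = 1 - theta = 0.6786

0.6786


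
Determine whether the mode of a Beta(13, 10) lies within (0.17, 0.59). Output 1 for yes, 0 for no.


First find the mode: (a-1)/(a+b-2) = 0.5714
Is 0.5714 in (0.17, 0.59)? 1

1


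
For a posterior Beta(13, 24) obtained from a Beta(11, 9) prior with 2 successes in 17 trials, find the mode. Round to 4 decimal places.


Mode = (alpha - 1) / (alpha + beta - 2)
= 12 / 35
= 0.3429

0.3429


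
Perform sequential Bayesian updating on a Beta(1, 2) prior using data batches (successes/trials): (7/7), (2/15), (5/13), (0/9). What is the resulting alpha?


Accumulate successes: 14
Posterior alpha = prior alpha + sum of successes
= 1 + 14 = 15

15


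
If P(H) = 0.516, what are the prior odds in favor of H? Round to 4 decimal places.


Prior odds = P(H) / (1 - P(H))
= 0.516 / 0.484
= 1.0661

1.0661


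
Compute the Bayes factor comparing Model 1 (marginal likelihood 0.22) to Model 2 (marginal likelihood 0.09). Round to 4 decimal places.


BF12 = marginal likelihood of M1 / marginal likelihood of M2
= 0.22/0.09
= 2.4444

2.4444


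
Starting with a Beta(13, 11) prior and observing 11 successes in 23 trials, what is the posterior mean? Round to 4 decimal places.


Posterior parameters: alpha = 13 + 11 = 24
beta = 11 + 12 = 23
Posterior mean = alpha / (alpha + beta) = 24 / 47
= 0.5106

0.5106


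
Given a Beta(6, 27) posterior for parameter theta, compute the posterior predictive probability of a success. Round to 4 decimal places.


For a Beta-Bernoulli model, the predictive probability is the mean:
P(success) = 6/(6+27) = 6/33 = 0.1818

0.1818


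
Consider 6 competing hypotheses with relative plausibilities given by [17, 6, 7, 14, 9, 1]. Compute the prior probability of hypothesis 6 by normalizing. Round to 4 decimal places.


Sum of weights = 17 + 6 + 7 + 14 + 9 + 1 = 54
Normalized prior for H6 = 1 / 54
= 0.0185

0.0185


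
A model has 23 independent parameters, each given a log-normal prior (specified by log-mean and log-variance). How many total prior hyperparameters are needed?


Each log-normal prior needs 2 hyperparameters (log-mean and log-variance).
Total = 2 * 23 = 46

46


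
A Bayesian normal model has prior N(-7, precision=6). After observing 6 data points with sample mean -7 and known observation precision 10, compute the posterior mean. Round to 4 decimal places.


Posterior mean = (prior_precision * prior_mean + n * data_precision * data_mean) / (prior_precision + n * data_precision)
Numerator = 6*-7 + 6*10*-7 = -462
Denominator = 6 + 6*10 = 66
Posterior mean = -7.0

-7.0


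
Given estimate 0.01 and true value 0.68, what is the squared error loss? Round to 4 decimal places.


Squared error = (estimate - true)^2
Difference = -0.67
Loss = -0.67^2 = 0.4489

0.4489


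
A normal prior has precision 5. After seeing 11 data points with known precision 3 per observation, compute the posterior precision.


In the conjugate normal model, precisions add:
tau_posterior = tau_prior + n * tau_data
= 5 + 11*3 = 38

38


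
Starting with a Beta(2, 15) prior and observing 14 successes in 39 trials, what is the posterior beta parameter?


Posterior beta = prior beta + failures
Failures = 39 - 14 = 25
beta_post = 15 + 25 = 40

40


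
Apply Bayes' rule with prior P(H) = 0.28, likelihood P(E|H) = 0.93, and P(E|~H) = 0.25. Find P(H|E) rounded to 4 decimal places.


Step 1: Compute marginal P(E) = P(E|H)P(H) + P(E|~H)P(~H)
= 0.93*0.28 + 0.25*0.72 = 0.4404
Step 2: P(H|E) = P(E|H)P(H)/P(E) = 0.2604/0.4404
= 0.5913

0.5913


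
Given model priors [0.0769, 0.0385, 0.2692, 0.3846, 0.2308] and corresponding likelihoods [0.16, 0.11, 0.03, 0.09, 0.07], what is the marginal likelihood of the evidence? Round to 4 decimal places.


P(E) = sum_i P(M_i) P(E|M_i)
= 0.0123 + 0.0042 + 0.0081 + 0.0346 + 0.0162
= 0.0754

0.0754


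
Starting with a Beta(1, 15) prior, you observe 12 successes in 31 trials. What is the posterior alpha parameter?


For a Beta-Binomial conjugate model:
Posterior alpha = prior alpha + number of successes
= 1 + 12 = 13

13


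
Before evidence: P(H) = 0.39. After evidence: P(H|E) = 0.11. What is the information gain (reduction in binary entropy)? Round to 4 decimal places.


Prior entropy = 0.9648
Posterior entropy = 0.4999
Information gain = 0.9648 - 0.4999 = 0.4649

0.4649


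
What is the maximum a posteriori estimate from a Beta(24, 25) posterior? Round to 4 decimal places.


The MAP estimate equals the mode of the distribution.
Mode of Beta(a,b) = (a-1)/(a+b-2)
= 23/47
= 0.4894

0.4894


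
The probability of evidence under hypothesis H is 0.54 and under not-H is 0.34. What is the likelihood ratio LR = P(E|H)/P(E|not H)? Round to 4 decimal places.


LR = 0.54 / 0.34
= 1.5882

1.5882


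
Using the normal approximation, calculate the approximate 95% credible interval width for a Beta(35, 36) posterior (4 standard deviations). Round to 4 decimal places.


Var(Beta) = 35*36/(71^2 * 72) = 0.0035
SD = 0.0589
Width ~ 4*SD = 0.2357

0.2357


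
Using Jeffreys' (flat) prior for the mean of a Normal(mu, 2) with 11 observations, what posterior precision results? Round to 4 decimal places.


Flat prior means prior precision is 0.
Posterior precision = n / sigma^2 = 11/2 = 5.5

5.5


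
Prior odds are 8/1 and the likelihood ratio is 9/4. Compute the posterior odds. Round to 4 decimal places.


Posterior odds = prior odds * likelihood ratio
= (8/1) * (9/4)
= 72 / 4
= 18.0

18.0
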